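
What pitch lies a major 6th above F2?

Counting six letter names up from F lands on D.
A major sixth spans 9 semitones, so from F2 the target pitch is D3.

D3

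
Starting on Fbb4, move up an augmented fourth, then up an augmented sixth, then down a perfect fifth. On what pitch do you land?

An augmented fourth up from Fbb4 is Bbb4.
An augmented sixth up from Bbb4 is G5.
A perfect fifth down from G5 is C5.

C5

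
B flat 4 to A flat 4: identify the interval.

Descending from Bb4 to Ab4 is the same interval as ascending Ab4 to Bb4.
A to B spans two letter names (A-B), so the interval is some kind of second.
Ab4 to Bb4 is 2 semitones, matching the major second exactly, so the quality is major.

M2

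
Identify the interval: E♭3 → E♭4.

E to E is the same letter name, plus an octave: an octave.
The perfect octave spans 12 semitones, and Eb3 to Eb4 is exactly 12 semitones — so this is a perfect octave.

perfect octave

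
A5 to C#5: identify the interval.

minor sixth

Descending from A5 to C#5 is the same interval as ascending C#5 to A5.
C to A spans six letter names (C-D-E-F-G-A): a sixth.
A major sixth would be 9 semitones, but C#5 to A5 is 8 — one semitone narrower, making it a minor sixth.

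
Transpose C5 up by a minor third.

Eb5

Counting three letter names up from C lands on E.
Moving 3 semitones up from C5 (the size of a minor third) reaches Eb5.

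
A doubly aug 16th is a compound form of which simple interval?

Take out 2 octaves (14 from the number): 16 − 14 = 2.
So a doubly augmented sixteenth is 2 octaves plus a doubly augmented second. The quality is unchanged.

doubly augmented 2nd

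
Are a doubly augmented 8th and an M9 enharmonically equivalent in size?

Both span 14 semitones: a doubly augmented octave and a major ninth are the same chromatic distance.

Yes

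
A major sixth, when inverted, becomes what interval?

Interval numbers invert to sum to nine: 6 + 3 = 9, so a sixth inverts to a third.
Quality inverts too: major becomes minor. That makes the inversion a minor third.

minor 3rd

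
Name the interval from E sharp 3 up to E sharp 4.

E to E is the same letter name, plus an octave — that makes it an octave of some quality.
E#3 to E#4 is 12 semitones, matching the perfect octave exactly, so the quality is perfect.

perfect octave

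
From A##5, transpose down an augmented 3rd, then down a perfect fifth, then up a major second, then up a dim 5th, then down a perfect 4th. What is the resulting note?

Down an augmented third from A##5: F#5 (5 semitones down).
F#5 down a perfect fifth → B4 (7 semitones).
A major second up from B4 is C#5.
A diminished fifth up from C#5 is G5.
Down a perfect fourth from G5: D5 (5 semitones down).

D5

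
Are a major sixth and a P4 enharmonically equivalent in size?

No

9 semitones (major sixth) vs 5 semitones (perfect fourth): not equal.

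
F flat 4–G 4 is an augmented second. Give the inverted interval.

d7

Interval numbers invert to sum to nine: 2 + 7 = 9, so a second inverts to a seventh.
The quality also flips — augmented becomes diminished — giving a diminished seventh.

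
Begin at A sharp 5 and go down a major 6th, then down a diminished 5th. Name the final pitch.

A major sixth down from A#5 is C#5.
C#5 down a diminished fifth → F##4 (6 semitones).

F double-sharp 4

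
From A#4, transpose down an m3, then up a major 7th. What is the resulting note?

E##5

Down a minor third from A#4: F##4 (3 semitones down).
A major seventh up from F##4 is E##5.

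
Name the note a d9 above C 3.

The ninth's letter: C up two letter names plus an octave → D.
A diminished ninth spans 12 semitones, so from C3 the target pitch is Dbb4.

D double-flat 4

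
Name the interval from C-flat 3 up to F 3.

augmented fourth

C to F spans four letter names (C-D-E-F): a fourth.
The perfect fourth is 5 semitones; here we have 6, one semitone wider: augmented.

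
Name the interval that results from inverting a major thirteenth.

First reduce the compound major thirteenth to its simple form, a major sixth.
The rule of nine gives the new number: 9 − 6 = 3, so a sixth becomes a third.
The quality also flips — major becomes minor — giving a minor third.

minor 3rd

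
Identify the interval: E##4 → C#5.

E to C spans six letter names (E-F-G-A-B-C) — that makes it a sixth of some quality.
E##4 to C#5 spans 7 semitones — two semitones narrower than the major sixth (9) — giving a diminished sixth.

diminished 6th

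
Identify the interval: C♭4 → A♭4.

M6

C to A spans six letter names (C-D-E-F-G-A), so the interval is some kind of sixth.
The major sixth spans 9 semitones, and Cb4 to Ab4 is exactly 9 semitones — so this is a major sixth.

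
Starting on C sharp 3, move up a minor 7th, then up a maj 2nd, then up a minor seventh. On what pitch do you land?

C#3 up a minor seventh → B3 (10 semitones).
B3 up a major second → C#4 (2 semitones).
Up a minor seventh from C#4: B4 (10 semitones up).

B 4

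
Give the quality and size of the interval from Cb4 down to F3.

diminished 5th

Descending from Cb4 to F3 is the same interval as ascending F3 to Cb4.
F to C spans five letter names (F-G-A-B-C): a fifth.
A perfect fifth would be 7 semitones; F3 to Cb4 is 6, one semitone narrower, so the interval is diminished.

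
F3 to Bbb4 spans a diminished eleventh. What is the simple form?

diminished fourth

Each octave removed subtracts seven from the number: 11 − 7 = 4.
That makes a diminished eleventh a compound diminished fourth — an octave plus a diminished fourth.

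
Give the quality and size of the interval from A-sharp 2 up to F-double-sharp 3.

A to F spans six letter names (A-B-C-D-E-F), so the interval is some kind of sixth.
A#2 to F##3 is 9 semitones, matching the major sixth exactly, so the quality is major.

major sixth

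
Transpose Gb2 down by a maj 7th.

Abb1

The seventh takes the letter from G down to A.
A major seventh is 11 semitones; 11 semitones down from Gb2 gives Abb1.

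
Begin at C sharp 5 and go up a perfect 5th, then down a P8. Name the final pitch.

G sharp 4

C#5 up a perfect fifth → G#5 (7 semitones).
G#5 down a perfect octave → G#4 (12 semitones).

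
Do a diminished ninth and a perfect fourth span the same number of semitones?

No

A diminished ninth spans 12 semitones; a perfect fourth spans 5 semitones. They differ by 7.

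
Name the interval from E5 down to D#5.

minor second

Descending from E5 to D#5 is the same interval as ascending D#5 to E5.
D to E spans two letter names (D-E): a second.
D#5 to E5 is 1 semitone, a half step short of the major second (2), so this is minor.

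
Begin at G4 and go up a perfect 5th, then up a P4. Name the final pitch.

G5

G4 up a perfect fifth → D5 (7 semitones).
D5 up a perfect fourth → G5 (5 semitones).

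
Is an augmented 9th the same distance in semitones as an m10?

An augmented ninth spans 15 semitones, and a minor tenth also spans 15 semitones — they're enharmonic.

Yes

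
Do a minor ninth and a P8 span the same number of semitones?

13 semitones (minor ninth) vs 12 semitones (perfect octave): not equal.

No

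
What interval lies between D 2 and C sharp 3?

major seventh

D to C spans seven letter names (D-E-F-G-A-B-C): a seventh.
Counting semitones, D2→C#3 is 11, which is the major seventh.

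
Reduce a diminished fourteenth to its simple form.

diminished seventh

Take out an octave (7 from the number): 14 − 7 = 7.
Quality carries through unchanged, so the simple form is a diminished seventh.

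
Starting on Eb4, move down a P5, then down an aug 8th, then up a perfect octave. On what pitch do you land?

Eb4 down a perfect fifth → Ab3 (7 semitones).
Down an augmented octave from Ab3: Abb2 (13 semitones down).
Abb2 up a perfect octave → Abb3 (12 semitones).

Abb3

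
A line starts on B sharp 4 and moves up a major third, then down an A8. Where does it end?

A major third up from B#4 is D##5.
Down an augmented octave from D##5: D#4 (13 semitones down).

D sharp 4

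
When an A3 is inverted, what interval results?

Interval numbers invert to sum to nine: 3 + 6 = 9, so a third inverts to a sixth.
And augmented becomes diminished under inversion, so we get a diminished sixth.

diminished sixth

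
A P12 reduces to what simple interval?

P5

Subtracting seven from the interval number removes an octave: 12 − 7 = 5.
That makes a perfect twelfth a compound perfect fifth — an octave plus a perfect fifth.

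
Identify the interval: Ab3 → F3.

minor third

Descending from Ab3 to F3 is the same interval as ascending F3 to Ab3.
F to A spans three letter names (F-G-A) — that makes it a third of some quality.
F3 to Ab3 is 3 semitones, a half step short of the major third (4), so this is minor.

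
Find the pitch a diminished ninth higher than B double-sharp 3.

The ninth's letter: B up two letter names plus an octave → C.
A diminished ninth spans 12 semitones, so from B##3 the target pitch is C#5.

C sharp 5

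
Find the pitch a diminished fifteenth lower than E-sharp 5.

E-double-sharp 3

The letter stays E (same as the start), shifted two octaves down.
A diminished fifteenth spans 23 semitones, so from E#5 the target pitch is E##3.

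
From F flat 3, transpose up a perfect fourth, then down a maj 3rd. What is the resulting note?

G double-flat 3

Up a perfect fourth from Fb3: Bbb3 (5 semitones up).
A major third down from Bbb3 is Gbb3.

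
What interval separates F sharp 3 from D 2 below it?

major 10th

Descending from F#3 to D2 is the same interval as ascending D2 to F#3.
D to F spans three letter names (D-E-F), plus an octave: a tenth.
Counting semitones, D2→F#3 is 16, which is the major tenth.
(Equivalently, a compound major third: a major third plus an octave.)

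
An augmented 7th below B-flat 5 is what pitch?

C-double-flat 5

Seven letter names down from B: C.
An augmented seventh spans 12 semitones, so from Bb5 the target pitch is Cbb5.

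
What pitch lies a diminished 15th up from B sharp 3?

B 5

For a fifteenth the letter name doesn't change: still B, two octaves up.
A diminished fifteenth is 23 semitones; 23 semitones up from B#3 gives B5.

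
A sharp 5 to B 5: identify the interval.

minor 2nd

A to B spans two letter names (A-B) — that makes it a second of some quality.
A major second would be 2 semitones, but A#5 to B5 is 1 — one semitone narrower, making it a minor second.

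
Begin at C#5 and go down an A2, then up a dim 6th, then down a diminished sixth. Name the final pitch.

Down an augmented second from C#5: Bb4 (3 semitones down).
A diminished sixth up from Bb4 is Gbb5.
A diminished sixth down from Gbb5 is Bb4.

Bb4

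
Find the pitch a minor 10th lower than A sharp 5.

F double-sharp 4

Three letters down from A (plus an octave) reaches F.
A minor tenth spans 15 semitones, so from A#5 the target pitch is F##4.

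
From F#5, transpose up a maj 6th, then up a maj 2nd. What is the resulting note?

F#5 up a major sixth → D#6 (9 semitones).
Up a major second from D#6: E#6 (2 semitones up).

E#6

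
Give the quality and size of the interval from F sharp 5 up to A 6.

F to A spans three letter names (F-G-A), plus an octave — that makes it a tenth of some quality.
F#5 to A6 is 15 semitones, a half step short of the major tenth (16), so this is minor.
(Equivalently, a compound minor third: a minor third plus an octave.)

minor tenth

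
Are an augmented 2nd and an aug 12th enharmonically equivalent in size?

No

3 semitones (augmented second) vs 20 semitones (augmented twelfth): not equal.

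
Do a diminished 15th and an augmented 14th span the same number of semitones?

No

A diminished fifteenth is 23 semitones but an augmented fourteenth is 24 semitones — different sizes.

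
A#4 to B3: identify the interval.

major seventh

Descending from A#4 to B3 is the same interval as ascending B3 to A#4.
B to A spans seven letter names (B-C-D-E-F-G-A): a seventh.
Counting semitones, B3→A#4 is 11, which is the major seventh.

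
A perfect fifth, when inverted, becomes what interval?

P4

The rule of nine gives the new number: 9 − 5 = 4, so a fifth becomes a fourth.
Quality inverts too: perfect stays perfect. That makes the inversion a perfect fourth.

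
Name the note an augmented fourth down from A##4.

Four letter names down from A: E.
Moving 6 semitones down from A##4 (the size of an augmented fourth) reaches E#4.

E#4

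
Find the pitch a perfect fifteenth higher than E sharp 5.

For a fifteenth the letter name doesn't change: still E, two octaves up.
A perfect fifteenth is 24 semitones; 24 semitones up from E#5 gives E#7.

E sharp 7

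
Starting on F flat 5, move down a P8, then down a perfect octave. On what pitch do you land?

Fb5 down a perfect octave → Fb4 (12 semitones).
Down a perfect octave from Fb4: Fb3 (12 semitones down).

F flat 3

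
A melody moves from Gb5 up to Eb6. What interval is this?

G to E spans six letter names (G-A-B-C-D-E): a sixth.
The major sixth spans 9 semitones, and Gb5 to Eb6 is exactly 9 semitones — so this is a major sixth.

major 6th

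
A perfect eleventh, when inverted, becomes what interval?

P5

First reduce the compound perfect eleventh to its simple form, a perfect fourth.
The rule of nine gives the new number: 9 − 4 = 5, so a fourth becomes a fifth.
And perfect stays perfect under inversion, so we get a perfect fifth.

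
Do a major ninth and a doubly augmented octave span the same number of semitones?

Both span 14 semitones: a major ninth and a doubly augmented octave are the same chromatic distance.

Yes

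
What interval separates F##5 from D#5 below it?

major third

Descending from F##5 to D#5 is the same interval as ascending D#5 to F##5.
D to F spans three letter names (D-E-F): a third.
The major third spans 4 semitones, and D#5 to F##5 is exactly 4 semitones — so this is a major third.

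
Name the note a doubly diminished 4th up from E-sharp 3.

A-flat 3

Counting four letter names up from E lands on A.
Moving 3 semitones up from E#3 (the size of a doubly diminished fourth) reaches Ab3.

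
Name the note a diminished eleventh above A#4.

Counting four letter names plus an octave up from A lands on D.
A diminished eleventh is 16 semitones; 16 semitones up from A#4 gives D6.

D6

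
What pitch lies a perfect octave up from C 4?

An octave keeps the letter name C, an octave up from C.
A perfect octave spans 12 semitones, so from C4 the target pitch is C5.

C 5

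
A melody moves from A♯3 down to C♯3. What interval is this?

Descending from A#3 to C#3 is the same interval as ascending C#3 to A#3.
C to A spans six letter names (C-D-E-F-G-A): a sixth.
Counting semitones, C#3→A#3 is 9, which is the major sixth.

major sixth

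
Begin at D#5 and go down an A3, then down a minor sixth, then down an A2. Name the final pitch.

Down an augmented third from D#5: Bb4 (5 semitones down).
Bb4 down a minor sixth → D4 (8 semitones).
Down an augmented second from D4: Cb4 (3 semitones down).

Cb4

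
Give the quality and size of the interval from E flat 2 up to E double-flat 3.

E to E is the same letter name, plus an octave — that makes it an octave of some quality.
A perfect octave would be 12 semitones; Eb2 to Ebb3 is 11, one semitone narrower, so the interval is diminished.

diminished octave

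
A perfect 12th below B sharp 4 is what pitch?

E sharp 3

The twelfth's letter: B down five letter names plus an octave → E.
A perfect twelfth is 19 semitones; 19 semitones down from B#4 gives E#3.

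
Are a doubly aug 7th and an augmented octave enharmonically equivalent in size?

Yes

Both span 13 semitones: a doubly augmented seventh and an augmented octave are the same chromatic distance.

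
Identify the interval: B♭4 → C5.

B to C spans two letter names (B-C): a second.
Counting semitones, Bb4→C5 is 2, which is the major second.

major 2nd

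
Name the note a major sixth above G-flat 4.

Six letter names up from G: E.
A major sixth is 9 semitones; 9 semitones up from Gb4 gives Eb5.

E-flat 5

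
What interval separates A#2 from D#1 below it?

Descending from A#2 to D#1 is the same interval as ascending D#1 to A#2.
D to A spans five letter names (D-E-F-G-A), plus an octave — that makes it a twelfth of some quality.
Counting semitones, D#1→A#2 is 19, which is the perfect twelfth.
(Equivalently, a compound perfect fifth: a perfect fifth plus an octave.)

perfect 12th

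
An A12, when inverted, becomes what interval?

First reduce the compound augmented twelfth to its simple form, an augmented fifth.
The rule of nine gives the new number: 9 − 5 = 4, so a fifth becomes a fourth.
Quality inverts too: augmented becomes diminished. That makes the inversion a diminished fourth.

d4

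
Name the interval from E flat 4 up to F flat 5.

E to F spans two letter names (E-F), plus an octave — that makes it a ninth of some quality.
Eb4 to Fb5 is 13 semitones, a half step short of the major ninth (14), so this is minor.
(Equivalently, a compound minor second: a minor second plus an octave.)

minor ninth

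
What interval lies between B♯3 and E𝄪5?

augmented eleventh

B to E spans four letter names (B-C-D-E), plus an octave, so the interval is some kind of eleventh.
A perfect eleventh would be 17 semitones; B#3 to E##5 is 18, one semitone wider, so the interval is augmented.
(Equivalently, a compound augmented fourth: an augmented fourth plus an octave.)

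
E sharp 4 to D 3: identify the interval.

Descending from E#4 to D3 is the same interval as ascending D3 to E#4.
D to E spans two letter names (D-E), plus an octave — that makes it a ninth of some quality.
A major ninth would be 14 semitones; D3 to E#4 is 15, one semitone wider, so the interval is augmented.
(Equivalently, a compound augmented second: an augmented second plus an octave.)

augmented ninth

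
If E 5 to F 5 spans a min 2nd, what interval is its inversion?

Interval numbers invert to sum to nine: 2 + 7 = 9, so a second inverts to a seventh.
Quality inverts too: minor becomes major. That makes the inversion a major seventh.

major 7th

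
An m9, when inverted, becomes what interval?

major seventh

First reduce the compound minor ninth to its simple form, a minor second.
Interval numbers invert to sum to nine: 2 + 7 = 9, so a second inverts to a seventh.
The quality also flips — minor becomes major — giving a major seventh.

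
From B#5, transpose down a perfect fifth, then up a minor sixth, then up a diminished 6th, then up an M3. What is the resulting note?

C7

Down a perfect fifth from B#5: E#5 (7 semitones down).
A minor sixth up from E#5 is C#6.
A diminished sixth up from C#6 is Ab6.
A major third up from Ab6 is C7.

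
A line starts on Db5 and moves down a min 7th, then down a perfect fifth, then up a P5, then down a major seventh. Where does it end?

Fb3

Db5 down a minor seventh → Eb4 (10 semitones).
A perfect fifth down from Eb4 is Ab3.
Up a perfect fifth from Ab3: Eb4 (7 semitones up).
A major seventh down from Eb4 is Fb3.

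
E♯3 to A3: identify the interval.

E to A spans four letter names (E-F-G-A): a fourth.
A perfect fourth would be 5 semitones; E#3 to A3 is 4, one semitone narrower, so the interval is diminished.

d4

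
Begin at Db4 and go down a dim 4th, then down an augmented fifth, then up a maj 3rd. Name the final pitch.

A diminished fourth down from Db4 is A3.
An augmented fifth down from A3 is Db3.
A major third up from Db3 is F3.

F3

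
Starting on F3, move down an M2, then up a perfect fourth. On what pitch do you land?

A major second down from F3 is Eb3.
Eb3 up a perfect fourth → Ab3 (5 semitones).

Ab3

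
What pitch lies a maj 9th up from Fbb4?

Gbb5

Counting two letter names plus an octave up from F lands on G.
A major ninth is 14 semitones; 14 semitones up from Fbb4 gives Gbb5.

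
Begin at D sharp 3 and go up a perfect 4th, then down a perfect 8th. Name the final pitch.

G sharp 2

D#3 up a perfect fourth → G#3 (5 semitones).
Down a perfect octave from G#3: G#2 (12 semitones down).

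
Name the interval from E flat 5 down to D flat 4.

Descending from Eb5 to Db4 is the same interval as ascending Db4 to Eb5.
D to E spans two letter names (D-E), plus an octave, so the interval is some kind of ninth.
Counting semitones, Db4→Eb5 is 14, which is the major ninth.
(Equivalently, a compound major second: a major second plus an octave.)

major ninth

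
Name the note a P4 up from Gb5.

Cb6

Four letter names up from G: C.
Moving 5 semitones up from Gb5 (the size of a perfect fourth) reaches Cb6.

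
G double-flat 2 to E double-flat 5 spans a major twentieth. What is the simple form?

Take out 2 octaves (14 from the number): 20 − 14 = 6.
That makes a major twentieth a compound major sixth — 2 octaves plus a major sixth.

major 6th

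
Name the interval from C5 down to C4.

Descending from C5 to C4 is the same interval as ascending C4 to C5.
C to C is the same letter name, plus an octave — that makes it an octave of some quality.
C4 to C5 is 12 semitones, matching the perfect octave exactly, so the quality is perfect.

P8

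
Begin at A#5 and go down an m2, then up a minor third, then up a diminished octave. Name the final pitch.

A#5 down a minor second → G##5 (1 semitone).
A minor third up from G##5 is B#5.
A diminished octave up from B#5 is B6.

B6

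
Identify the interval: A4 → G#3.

Descending from A4 to G#3 is the same interval as ascending G#3 to A4.
G to A spans two letter names (G-A), plus an octave — that makes it a ninth of some quality.
A major ninth would be 14 semitones, but G#3 to A4 is 13 — one semitone narrower, making it a minor ninth.
(Equivalently, a compound minor second: a minor second plus an octave.)

minor ninth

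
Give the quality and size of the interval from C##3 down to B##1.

minor ninth

Descending from C##3 to B##1 is the same interval as ascending B##1 to C##3.
B to C spans two letter names (B-C), plus an octave, so the interval is some kind of ninth.
A major ninth would be 14 semitones, but B##1 to C##3 is 13 — one semitone narrower, making it a minor ninth.
(Equivalently, a compound minor second: a minor second plus an octave.)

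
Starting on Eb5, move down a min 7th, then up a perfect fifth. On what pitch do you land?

C5

Down a minor seventh from Eb5: F4 (10 semitones down).
A perfect fifth up from F4 is C5.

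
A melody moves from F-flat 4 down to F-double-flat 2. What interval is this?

A15

Descending from Fb4 to Fbb2 is the same interval as ascending Fbb2 to Fb4.
F to F is the same letter name, plus 2 octaves — that makes it a fifteenth of some quality.
A perfect fifteenth would be 24 semitones; Fbb2 to Fb4 is 25, one semitone wider, so the interval is augmented.
(Equivalently, a compound augmented octave: an augmented octave plus an octave.)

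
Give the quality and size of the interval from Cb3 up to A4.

C to A spans six letter names (C-D-E-F-G-A), plus an octave: a thirteenth.
A major thirteenth would be 21 semitones; Cb3 to A4 is 22, one semitone wider, so the interval is augmented.
(Equivalently, a compound augmented sixth: an augmented sixth plus an octave.)

augmented 13th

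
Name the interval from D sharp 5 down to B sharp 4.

minor third

Descending from D#5 to B#4 is the same interval as ascending B#4 to D#5.
B to D spans three letter names (B-C-D), so the interval is some kind of third.
At 3 semitones, B#4→D#5 falls one short of a major third: minor.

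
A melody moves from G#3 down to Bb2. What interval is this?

augmented 6th

Descending from G#3 to Bb2 is the same interval as ascending Bb2 to G#3.
B to G spans six letter names (B-C-D-E-F-G) — that makes it a sixth of some quality.
The major sixth is 9 semitones; here we have 10, one semitone wider: augmented.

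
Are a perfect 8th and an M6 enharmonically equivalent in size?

A perfect octave is 12 semitones but a major sixth is 9 semitones — different sizes.

No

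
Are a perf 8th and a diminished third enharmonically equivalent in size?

A perfect octave spans 12 semitones; a diminished third spans 2 semitones. They differ by 10.

No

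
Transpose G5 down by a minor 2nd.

Counting two letter names down from G lands on F.
A minor second spans 1 semitone, so from G5 the target pitch is F#5.

F#5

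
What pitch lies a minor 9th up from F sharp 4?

Counting two letter names plus an octave up from F lands on G.
A minor ninth spans 13 semitones, so from F#4 the target pitch is G5.

G 5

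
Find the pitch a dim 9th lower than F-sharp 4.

Two letters down from F (plus an octave) reaches E.
A diminished ninth is 12 semitones; 12 semitones down from F#4 gives E##3.

E-double-sharp 3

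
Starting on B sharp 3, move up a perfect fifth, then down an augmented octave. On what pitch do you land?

A perfect fifth up from B#3 is F##4.
Down an augmented octave from F##4: F#3 (13 semitones down).

F sharp 3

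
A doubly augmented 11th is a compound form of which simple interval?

Subtracting seven from the interval number removes an octave: 11 − 7 = 4.
Quality carries through unchanged, so the simple form is a doubly augmented fourth.

doubly augmented 4th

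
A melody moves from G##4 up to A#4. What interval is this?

G to A spans two letter names (G-A): a second.
A major second would be 2 semitones, but G##4 to A#4 is 1 — one semitone narrower, making it a minor second.

minor second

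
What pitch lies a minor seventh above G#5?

Seven letter names up from G: F.
A minor seventh spans 10 semitones, so from G#5 the target pitch is F#6.

F#6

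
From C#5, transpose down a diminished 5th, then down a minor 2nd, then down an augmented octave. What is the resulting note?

E#3

C#5 down a diminished fifth → F##4 (6 semitones).
A minor second down from F##4 is E##4.
An augmented octave down from E##4 is E#3.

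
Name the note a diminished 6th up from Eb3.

Cbb4

The sixth takes the letter from E up to C.
A diminished sixth spans 7 semitones, so from Eb3 the target pitch is Cbb4.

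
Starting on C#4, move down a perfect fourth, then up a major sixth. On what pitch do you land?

E#4

A perfect fourth down from C#4 is G#3.
A major sixth up from G#3 is E#4.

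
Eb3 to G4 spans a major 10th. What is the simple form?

major 3rd

Take out an octave (7 from the number): 10 − 7 = 3.
So a major tenth is an octave plus a major third. The quality is unchanged.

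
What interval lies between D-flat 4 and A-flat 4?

D to A spans five letter names (D-E-F-G-A): a fifth.
Db4 to Ab4 is 7 semitones, matching the perfect fifth exactly, so the quality is perfect.

P5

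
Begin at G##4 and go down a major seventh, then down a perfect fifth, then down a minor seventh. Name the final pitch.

A major seventh down from G##4 is A#3.
A perfect fifth down from A#3 is D#3.
A minor seventh down from D#3 is E#2.

E#2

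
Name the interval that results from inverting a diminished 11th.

augmented fifth

First reduce the compound diminished eleventh to its simple form, a diminished fourth.
The rule of nine gives the new number: 9 − 4 = 5, so a fourth becomes a fifth.
Quality inverts too: diminished becomes augmented. That makes the inversion an augmented fifth.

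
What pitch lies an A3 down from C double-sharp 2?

A 1

Counting three letter names down from C lands on A.
Moving 5 semitones down from C##2 (the size of an augmented third) reaches A1.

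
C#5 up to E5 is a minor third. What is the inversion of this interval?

Interval numbers invert to sum to nine: 3 + 6 = 9, so a third inverts to a sixth.
The quality also flips — minor becomes major — giving a major sixth.

M6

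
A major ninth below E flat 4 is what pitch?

D flat 3

The ninth's letter: E down two letter names plus an octave → D.
A major ninth is 14 semitones; 14 semitones down from Eb4 gives Db3.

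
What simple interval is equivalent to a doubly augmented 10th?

Subtracting seven from the interval number removes an octave: 10 − 7 = 3.
That makes a doubly augmented tenth a compound doubly augmented third — an octave plus a doubly augmented third.

doubly augmented third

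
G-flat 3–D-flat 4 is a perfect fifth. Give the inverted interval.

perfect 4th

Interval numbers invert to sum to nine: 5 + 4 = 9, so a fifth inverts to a fourth.
And perfect stays perfect under inversion, so we get a perfect fourth.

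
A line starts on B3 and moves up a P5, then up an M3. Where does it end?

B3 up a perfect fifth → F#4 (7 semitones).
F#4 up a major third → A#4 (4 semitones).

A#4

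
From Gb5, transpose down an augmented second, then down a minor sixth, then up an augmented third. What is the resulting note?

C5

Down an augmented second from Gb5: Fbb5 (3 semitones down).
Down a minor sixth from Fbb5: Abb4 (8 semitones down).
An augmented third up from Abb4 is C5.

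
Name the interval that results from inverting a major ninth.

minor 7th

First reduce the compound major ninth to its simple form, a major second.
Interval numbers invert to sum to nine: 2 + 7 = 9, so a second inverts to a seventh.
Quality inverts too: major becomes minor. That makes the inversion a minor seventh.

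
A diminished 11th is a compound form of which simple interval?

diminished fourth

Take out an octave (7 from the number): 11 − 7 = 4.
That makes a diminished eleventh a compound diminished fourth — an octave plus a diminished fourth.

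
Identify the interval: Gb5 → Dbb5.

augmented fourth

Descending from Gb5 to Dbb5 is the same interval as ascending Dbb5 to Gb5.
D to G spans four letter names (D-E-F-G) — that makes it a fourth of some quality.
A perfect fourth would be 5 semitones; Dbb5 to Gb5 is 6, one semitone wider, so the interval is augmented.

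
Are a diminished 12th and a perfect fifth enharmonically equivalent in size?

A diminished twelfth spans 18 semitones; a perfect fifth spans 7 semitones. They differ by 11.

No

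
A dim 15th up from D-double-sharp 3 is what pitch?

The letter stays D (same as the start), shifted two octaves up.
A diminished fifteenth is 23 semitones; 23 semitones up from D##3 gives D#5.

D-sharp 5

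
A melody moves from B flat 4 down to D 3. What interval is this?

minor thirteenth

Descending from Bb4 to D3 is the same interval as ascending D3 to Bb4.
D to B spans six letter names (D-E-F-G-A-B), plus an octave, so the interval is some kind of thirteenth.
A major thirteenth would be 21 semitones, but D3 to Bb4 is 20 — one semitone narrower, making it a minor thirteenth.
(Equivalently, a compound minor sixth: a minor sixth plus an octave.)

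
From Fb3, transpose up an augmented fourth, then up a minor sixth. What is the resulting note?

Fb3 up an augmented fourth → Bb3 (6 semitones).
Up a minor sixth from Bb3: Gb4 (8 semitones up).

Gb4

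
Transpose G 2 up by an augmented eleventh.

Four letters up from G (plus an octave) reaches C.
An augmented eleventh spans 18 semitones, so from G2 the target pitch is C#4.

C-sharp 4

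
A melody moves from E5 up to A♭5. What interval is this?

diminished fourth

E to A spans four letter names (E-F-G-A) — that makes it a fourth of some quality.
The perfect fourth is 5 semitones; here we have 4, one semitone narrower: diminished.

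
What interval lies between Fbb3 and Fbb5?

perfect fifteenth

F to F is the same letter name, plus 2 octaves, so the interval is some kind of fifteenth.
The perfect fifteenth spans 24 semitones, and Fbb3 to Fbb5 is exactly 24 semitones — so this is a perfect fifteenth.
(Equivalently, a compound perfect octave: a perfect octave plus an octave.)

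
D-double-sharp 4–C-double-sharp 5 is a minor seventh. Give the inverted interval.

M2

Inverted interval numbers add to nine, so a seventh pairs with a second (7 + 2 = 9).
And minor becomes major under inversion, so we get a major second.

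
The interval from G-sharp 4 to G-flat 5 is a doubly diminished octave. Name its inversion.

The rule of nine gives the new number: 9 − 8 = 1, so an octave becomes a unison.
The quality also flips — doubly diminished becomes doubly augmented — giving a doubly augmented unison.

doubly augmented 1st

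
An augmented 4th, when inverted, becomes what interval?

d5

Inverted interval numbers add to nine, so a fourth pairs with a fifth (4 + 5 = 9).
And augmented becomes diminished under inversion, so we get a diminished fifth.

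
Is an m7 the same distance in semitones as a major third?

10 semitones (minor seventh) vs 4 semitones (major third): not equal.

No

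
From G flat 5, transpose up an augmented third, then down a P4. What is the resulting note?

F sharp 5

An augmented third up from Gb5 is B5.
B5 down a perfect fourth → F#5 (5 semitones).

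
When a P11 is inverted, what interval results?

P5

First reduce the compound perfect eleventh to its simple form, a perfect fourth.
The rule of nine gives the new number: 9 − 4 = 5, so a fourth becomes a fifth.
Quality inverts too: perfect stays perfect. That makes the inversion a perfect fifth.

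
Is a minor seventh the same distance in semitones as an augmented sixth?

Yes

A minor seventh spans 10 semitones, and an augmented sixth also spans 10 semitones — they're enharmonic.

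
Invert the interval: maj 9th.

First reduce the compound major ninth to its simple form, a major second.
Interval numbers invert to sum to nine: 2 + 7 = 9, so a second inverts to a seventh.
And major becomes minor under inversion, so we get a minor seventh.

m7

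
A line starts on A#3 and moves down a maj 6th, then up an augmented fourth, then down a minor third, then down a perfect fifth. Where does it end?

G##2

A#3 down a major sixth → C#3 (9 semitones).
C#3 up an augmented fourth → F##3 (6 semitones).
A minor third down from F##3 is D##3.
D##3 down a perfect fifth → G##2 (7 semitones).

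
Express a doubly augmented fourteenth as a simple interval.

Take out an octave (7 from the number): 14 − 7 = 7.
That makes a doubly augmented fourteenth a compound doubly augmented seventh — an octave plus a doubly augmented seventh.

doubly augmented seventh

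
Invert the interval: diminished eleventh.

First reduce the compound diminished eleventh to its simple form, a diminished fourth.
Inverted interval numbers add to nine, so a fourth pairs with a fifth (4 + 5 = 9).
Quality inverts too: diminished becomes augmented. That makes the inversion an augmented fifth.

A5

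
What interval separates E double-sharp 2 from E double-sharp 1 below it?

perfect 8th

Descending from E##2 to E##1 is the same interval as ascending E##1 to E##2.
E to E is the same letter name, plus an octave — that makes it an octave of some quality.
E##1 to E##2 is 12 semitones, matching the perfect octave exactly, so the quality is perfect.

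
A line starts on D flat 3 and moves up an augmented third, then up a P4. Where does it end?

B 3

An augmented third up from Db3 is F#3.
F#3 up a perfect fourth → B3 (5 semitones).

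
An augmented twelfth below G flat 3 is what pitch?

C double-flat 2

Counting five letter names plus an octave down from G lands on C.
An augmented twelfth spans 20 semitones, so from Gb3 the target pitch is Cbb2.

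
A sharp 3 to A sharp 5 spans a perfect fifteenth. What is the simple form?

P8

Subtracting seven from the interval number removes an octave: 15 − 7 = 8.
That makes a perfect fifteenth a compound perfect octave — an octave plus a perfect octave.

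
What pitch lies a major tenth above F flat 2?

A flat 3

Counting three letter names plus an octave up from F lands on A.
A major tenth is 16 semitones; 16 semitones up from Fb2 gives Ab3.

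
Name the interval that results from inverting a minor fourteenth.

First reduce the compound minor fourteenth to its simple form, a minor seventh.
The rule of nine gives the new number: 9 − 7 = 2, so a seventh becomes a second.
Quality inverts too: minor becomes major. That makes the inversion a major second.

major second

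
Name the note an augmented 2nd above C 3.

Two letter names up from C: D.
Moving 3 semitones up from C3 (the size of an augmented second) reaches D#3.

D-sharp 3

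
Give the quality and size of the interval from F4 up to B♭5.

perfect 11th

F to B spans four letter names (F-G-A-B), plus an octave — that makes it an eleventh of some quality.
Counting semitones, F4→Bb5 is 17, which is the perfect eleventh.
(Equivalently, a compound perfect fourth: a perfect fourth plus an octave.)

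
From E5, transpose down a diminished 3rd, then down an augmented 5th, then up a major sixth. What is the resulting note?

A diminished third down from E5 is C##5.
Down an augmented fifth from C##5: F#4 (8 semitones down).
A major sixth up from F#4 is D#5.

D#5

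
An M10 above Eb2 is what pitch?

Three letters up from E (plus an octave) reaches G.
Moving 16 semitones up from Eb2 (the size of a major tenth) reaches G3.

G3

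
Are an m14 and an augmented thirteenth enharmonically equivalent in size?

A minor fourteenth spans 22 semitones, and an augmented thirteenth also spans 22 semitones — they're enharmonic.

Yes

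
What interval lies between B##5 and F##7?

d12

B to F spans five letter names (B-C-D-E-F), plus an octave: a twelfth.
B##5 to F##7 spans 18 semitones — one semitone narrower than the perfect twelfth (19) — giving a diminished twelfth.
(Equivalently, a compound diminished fifth: a diminished fifth plus an octave.)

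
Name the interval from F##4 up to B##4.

F to B spans four letter names (F-G-A-B) — that makes it a fourth of some quality.
F##4 to B##4 spans 6 semitones — one semitone wider than the perfect fourth (5) — giving an augmented fourth.

augmented fourth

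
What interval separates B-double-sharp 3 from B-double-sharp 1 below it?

Descending from B##3 to B##1 is the same interval as ascending B##1 to B##3.
B to B is the same letter name, plus 2 octaves, so the interval is some kind of fifteenth.
Counting semitones, B##1→B##3 is 24, which is the perfect fifteenth.
(Equivalently, a compound perfect octave: a perfect octave plus an octave.)

perfect 15th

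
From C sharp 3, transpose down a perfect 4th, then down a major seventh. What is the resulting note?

A 1

Down a perfect fourth from C#3: G#2 (5 semitones down).
A major seventh down from G#2 is A1.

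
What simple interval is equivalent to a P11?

perfect fourth

Each octave removed subtracts seven from the number: 11 − 7 = 4.
So a perfect eleventh is an octave plus a perfect fourth. The quality is unchanged.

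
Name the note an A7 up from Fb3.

Counting seven letter names up from F lands on E.
Moving 12 semitones up from Fb3 (the size of an augmented seventh) reaches E4.

E4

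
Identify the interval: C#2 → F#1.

Descending from C#2 to F#1 is the same interval as ascending F#1 to C#2.
F to C spans five letter names (F-G-A-B-C), so the interval is some kind of fifth.
Counting semitones, F#1→C#2 is 7, which is the perfect fifth.

perfect fifth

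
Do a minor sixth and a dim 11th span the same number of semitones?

A minor sixth is 8 semitones but a diminished eleventh is 16 semitones — different sizes.

No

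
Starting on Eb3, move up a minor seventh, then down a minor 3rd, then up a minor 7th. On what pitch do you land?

Eb3 up a minor seventh → Db4 (10 semitones).
A minor third down from Db4 is Bb3.
Bb3 up a minor seventh → Ab4 (10 semitones).

Ab4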